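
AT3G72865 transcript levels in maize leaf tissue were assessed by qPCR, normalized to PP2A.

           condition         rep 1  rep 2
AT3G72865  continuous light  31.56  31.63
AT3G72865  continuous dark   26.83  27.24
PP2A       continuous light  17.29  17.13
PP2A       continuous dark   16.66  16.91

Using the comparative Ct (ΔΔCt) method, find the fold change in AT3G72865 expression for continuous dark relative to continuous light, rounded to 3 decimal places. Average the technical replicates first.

Mean Ct: AT3G72865 continuous light 31.595; AT3G72865 continuous dark 27.035; PP2A continuous light 17.210; PP2A continuous dark 16.785
ΔCt(continuous light) = 31.595 − 17.210 = 14.385
ΔCt(continuous dark) = 27.035 − 16.785 = 10.250
ΔΔCt = 10.250 − 14.385 = -4.135
Fold change = 2^(−(-4.135)) = 2^4.135 = 17.5695

17.569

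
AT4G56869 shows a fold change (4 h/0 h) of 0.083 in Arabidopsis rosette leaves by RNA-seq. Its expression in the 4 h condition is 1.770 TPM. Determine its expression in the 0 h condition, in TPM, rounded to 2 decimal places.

0 h expression = 1.770 / 0.083 = 21.33

21.33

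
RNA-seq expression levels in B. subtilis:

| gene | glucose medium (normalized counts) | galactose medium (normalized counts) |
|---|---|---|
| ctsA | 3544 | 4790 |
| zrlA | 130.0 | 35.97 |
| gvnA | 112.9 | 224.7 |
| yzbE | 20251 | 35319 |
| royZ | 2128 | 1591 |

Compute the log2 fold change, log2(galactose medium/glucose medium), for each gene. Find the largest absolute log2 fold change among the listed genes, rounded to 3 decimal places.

1.854

log2(4790/3544) = 0.435  (ctsA)
log2(35.97/130.0) = -1.854  (zrlA)
log2(224.7/112.9) = 0.993  (gvnA)
log2(35319/20251) = 0.802  (yzbE)
log2(1591/2128) = -0.420  (royZ)
The largest magnitude belongs to zrlA.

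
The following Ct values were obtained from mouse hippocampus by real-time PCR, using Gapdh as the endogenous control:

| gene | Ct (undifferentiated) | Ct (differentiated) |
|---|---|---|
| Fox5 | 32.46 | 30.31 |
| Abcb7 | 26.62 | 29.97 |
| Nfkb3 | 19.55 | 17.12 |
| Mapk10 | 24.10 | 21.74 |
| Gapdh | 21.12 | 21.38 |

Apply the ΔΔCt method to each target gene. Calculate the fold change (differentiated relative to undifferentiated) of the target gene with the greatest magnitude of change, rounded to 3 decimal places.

0.117

Fox5: ΔΔCt = (30.31−21.38) − (32.46−21.12) = 8.93 − 11.34 = -2.41; fold change = 2^2.41 = 5.315
Abcb7: ΔΔCt = (29.97−21.38) − (26.62−21.12) = 8.59 − 5.50 = 3.09; fold change = 2^-3.09 = 0.117
Nfkb3: ΔΔCt = (17.12−21.38) − (19.55−21.12) = -4.26 − (-1.57) = -2.69; fold change = 2^2.69 = 6.453
Mapk10: ΔΔCt = (21.74−21.38) − (24.10−21.12) = 0.36 − 2.98 = -2.62; fold change = 2^2.62 = 6.148
Abcb7 has the largest |ΔΔCt| = 3.09.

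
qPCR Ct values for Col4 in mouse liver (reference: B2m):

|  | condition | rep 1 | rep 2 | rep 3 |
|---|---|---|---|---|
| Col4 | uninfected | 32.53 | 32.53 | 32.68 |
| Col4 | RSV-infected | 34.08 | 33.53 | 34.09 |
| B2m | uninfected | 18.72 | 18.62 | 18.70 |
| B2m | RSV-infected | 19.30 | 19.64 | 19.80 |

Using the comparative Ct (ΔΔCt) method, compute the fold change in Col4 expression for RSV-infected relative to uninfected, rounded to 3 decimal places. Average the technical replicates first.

Mean Ct: Col4 uninfected 32.580; Col4 RSV-infected 33.900; B2m uninfected 18.680; B2m RSV-infected 19.580
ΔCt(uninfected) = 32.580 − 18.680 = 13.900
ΔCt(RSV-infected) = 33.900 − 19.580 = 14.320
ΔΔCt = 14.320 − 13.900 = 0.420
Fold change = 2^(−0.420) = 0.7474

0.747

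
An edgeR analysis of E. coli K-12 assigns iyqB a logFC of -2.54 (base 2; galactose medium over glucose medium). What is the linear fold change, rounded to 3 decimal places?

0.172

Fold change = 2^(-2.54) = 0.1719
That is, iyqB drops to 17.2% of the glucose medium level.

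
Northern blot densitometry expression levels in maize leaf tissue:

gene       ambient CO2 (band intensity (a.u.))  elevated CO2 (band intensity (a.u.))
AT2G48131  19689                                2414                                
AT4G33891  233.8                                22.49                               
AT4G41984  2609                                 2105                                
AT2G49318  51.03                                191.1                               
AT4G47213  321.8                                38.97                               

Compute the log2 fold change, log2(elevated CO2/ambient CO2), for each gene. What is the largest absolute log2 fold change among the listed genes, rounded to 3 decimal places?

log2(2414/19689) = -3.028  (AT2G48131)
log2(22.49/233.8) = -3.378  (AT4G33891)
log2(2105/2609) = -0.310  (AT4G41984)
log2(191.1/51.03) = 1.905  (AT2G49318)
log2(38.97/321.8) = -3.046  (AT4G47213)
The largest magnitude belongs to AT4G33891.

3.378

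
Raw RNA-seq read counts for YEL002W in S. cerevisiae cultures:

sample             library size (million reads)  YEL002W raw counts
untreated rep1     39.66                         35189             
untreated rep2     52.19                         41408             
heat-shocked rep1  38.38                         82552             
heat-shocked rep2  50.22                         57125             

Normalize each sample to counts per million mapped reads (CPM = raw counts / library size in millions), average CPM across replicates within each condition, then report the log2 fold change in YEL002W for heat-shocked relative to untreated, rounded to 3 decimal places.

0.968

CPM(untreated rep1) = 35189 / 39.66 = 887.2668
CPM(untreated rep2) = 41408 / 52.19 = 793.4087
CPM(heat-shocked rep1) = 82552 / 38.38 = 2150.9119
CPM(heat-shocked rep2) = 57125 / 50.22 = 1137.4950
mean CPM(untreated) = 840.3377; mean CPM(heat-shocked) = 1644.2035
Fold change = 1644.2035 / 840.3377 = 1.95660
log2(1.95660) = 0.9683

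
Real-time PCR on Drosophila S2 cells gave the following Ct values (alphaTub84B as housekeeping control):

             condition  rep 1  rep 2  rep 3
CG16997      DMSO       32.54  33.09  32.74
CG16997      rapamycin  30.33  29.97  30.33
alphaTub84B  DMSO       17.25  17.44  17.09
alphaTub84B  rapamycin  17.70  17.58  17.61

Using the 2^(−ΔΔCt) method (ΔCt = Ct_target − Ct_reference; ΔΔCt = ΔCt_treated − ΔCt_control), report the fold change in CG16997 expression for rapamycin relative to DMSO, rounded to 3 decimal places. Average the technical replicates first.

7.727

Mean Ct: CG16997 DMSO 32.790; CG16997 rapamycin 30.210; alphaTub84B DMSO 17.260; alphaTub84B rapamycin 17.630
ΔCt(DMSO) = 32.790 − 17.260 = 15.530
ΔCt(rapamycin) = 30.210 − 17.630 = 12.580
ΔΔCt = 12.580 − 15.530 = -2.950
Fold change = 2^(−(-2.950)) = 2^2.950 = 7.7275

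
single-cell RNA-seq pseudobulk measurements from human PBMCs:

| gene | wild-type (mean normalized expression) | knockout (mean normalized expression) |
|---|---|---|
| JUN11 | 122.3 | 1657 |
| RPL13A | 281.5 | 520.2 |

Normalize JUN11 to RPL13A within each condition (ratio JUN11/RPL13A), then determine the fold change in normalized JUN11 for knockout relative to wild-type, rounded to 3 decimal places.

JUN11/RPL13A (wild-type) = 122.3 / 281.5 = 0.43446
JUN11/RPL13A (knockout) = 1657 / 520.2 = 3.1853
Fold change = 3.1853 / 0.43446 = 7.3317

7.332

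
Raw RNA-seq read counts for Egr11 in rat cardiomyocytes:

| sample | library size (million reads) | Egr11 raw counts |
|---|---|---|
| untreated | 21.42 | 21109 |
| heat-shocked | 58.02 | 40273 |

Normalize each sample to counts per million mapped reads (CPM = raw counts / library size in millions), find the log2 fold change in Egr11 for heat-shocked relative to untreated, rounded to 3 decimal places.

-0.506

CPM(untreated) = 21109 / 21.42 = 985.4809
CPM(heat-shocked) = 40273 / 58.02 = 694.1227
Fold change = 694.1227 / 985.4809 = 0.70435
log2(0.70435) = -0.5056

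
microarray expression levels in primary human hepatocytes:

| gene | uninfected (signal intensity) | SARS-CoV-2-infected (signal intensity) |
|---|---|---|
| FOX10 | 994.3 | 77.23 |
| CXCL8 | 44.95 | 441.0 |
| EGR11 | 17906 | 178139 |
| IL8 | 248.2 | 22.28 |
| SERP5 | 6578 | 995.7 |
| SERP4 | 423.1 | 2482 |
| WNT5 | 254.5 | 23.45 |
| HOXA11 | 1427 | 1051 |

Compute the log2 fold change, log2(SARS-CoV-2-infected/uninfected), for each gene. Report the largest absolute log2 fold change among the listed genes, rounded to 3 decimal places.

3.686

log2(77.23/994.3) = -3.686  (FOX10)
log2(441.0/44.95) = 3.294  (CXCL8)
log2(178139/17906) = 3.314  (EGR11)
log2(22.28/248.2) = -3.478  (IL8)
log2(995.7/6578) = -2.724  (SERP5)
log2(2482/423.1) = 2.552  (SERP4)
log2(23.45/254.5) = -3.440  (WNT5)
log2(1051/1427) = -0.441  (HOXA11)
The largest magnitude belongs to FOX10.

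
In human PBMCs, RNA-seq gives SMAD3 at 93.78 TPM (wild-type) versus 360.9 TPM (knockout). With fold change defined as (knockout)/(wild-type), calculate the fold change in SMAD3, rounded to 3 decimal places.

3.848

Fold change = 360.9 / 93.78 = 3.8484
SMAD3 is upregulated.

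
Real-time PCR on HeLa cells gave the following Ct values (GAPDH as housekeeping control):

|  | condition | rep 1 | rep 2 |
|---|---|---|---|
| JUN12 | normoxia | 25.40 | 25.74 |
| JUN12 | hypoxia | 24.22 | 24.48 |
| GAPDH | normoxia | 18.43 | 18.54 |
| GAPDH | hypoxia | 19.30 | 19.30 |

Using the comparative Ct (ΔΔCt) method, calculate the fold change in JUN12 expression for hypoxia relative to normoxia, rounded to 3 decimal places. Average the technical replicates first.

Mean Ct: JUN12 normoxia 25.570; JUN12 hypoxia 24.350; GAPDH normoxia 18.485; GAPDH hypoxia 19.300
ΔCt(normoxia) = 25.570 − 18.485 = 7.085
ΔCt(hypoxia) = 24.350 − 19.300 = 5.050
ΔΔCt = 5.050 − 7.085 = -2.035
Fold change = 2^(−(-2.035)) = 2^2.035 = 4.0982

4.098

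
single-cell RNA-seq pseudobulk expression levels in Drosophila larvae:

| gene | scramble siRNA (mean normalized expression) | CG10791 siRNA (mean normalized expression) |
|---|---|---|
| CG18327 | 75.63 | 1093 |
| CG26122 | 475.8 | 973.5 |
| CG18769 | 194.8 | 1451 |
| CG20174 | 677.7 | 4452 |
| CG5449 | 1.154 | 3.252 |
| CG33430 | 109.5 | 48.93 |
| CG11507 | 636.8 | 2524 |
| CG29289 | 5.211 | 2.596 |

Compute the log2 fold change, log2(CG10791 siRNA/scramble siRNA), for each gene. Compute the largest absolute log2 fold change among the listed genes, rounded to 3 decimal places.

log2(1093/75.63) = 3.853  (CG18327)
log2(973.5/475.8) = 1.033  (CG26122)
log2(1451/194.8) = 2.897  (CG18769)
log2(4452/677.7) = 2.716  (CG20174)
log2(3.252/1.154) = 1.495  (CG5449)
log2(48.93/109.5) = -1.162  (CG33430)
log2(2524/636.8) = 1.987  (CG11507)
log2(2.596/5.211) = -1.005  (CG29289)
The largest magnitude belongs to CG18327.

3.853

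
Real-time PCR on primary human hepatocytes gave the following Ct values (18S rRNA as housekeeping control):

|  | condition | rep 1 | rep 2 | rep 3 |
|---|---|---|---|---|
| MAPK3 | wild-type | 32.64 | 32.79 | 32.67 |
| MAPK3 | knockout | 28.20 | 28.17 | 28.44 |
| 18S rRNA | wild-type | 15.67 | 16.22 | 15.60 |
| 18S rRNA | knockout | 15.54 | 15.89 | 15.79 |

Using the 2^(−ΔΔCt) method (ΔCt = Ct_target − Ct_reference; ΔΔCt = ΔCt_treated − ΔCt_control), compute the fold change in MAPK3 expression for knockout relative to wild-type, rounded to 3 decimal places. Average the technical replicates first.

Mean Ct: MAPK3 wild-type 32.700; MAPK3 knockout 28.270; 18S rRNA wild-type 15.830; 18S rRNA knockout 15.740
ΔCt(wild-type) = 32.700 − 15.830 = 16.870
ΔCt(knockout) = 28.270 − 15.740 = 12.530
ΔΔCt = 12.530 − 16.870 = -4.340
Fold change = 2^(−(-4.340)) = 2^4.340 = 20.2521

20.252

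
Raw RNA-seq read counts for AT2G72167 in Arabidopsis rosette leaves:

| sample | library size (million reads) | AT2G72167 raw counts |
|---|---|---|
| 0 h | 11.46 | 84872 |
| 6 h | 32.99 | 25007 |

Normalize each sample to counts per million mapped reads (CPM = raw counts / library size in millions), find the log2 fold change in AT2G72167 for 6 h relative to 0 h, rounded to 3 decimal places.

-3.288

CPM(0 h) = 84872 / 11.46 = 7405.9337
CPM(6 h) = 25007 / 32.99 = 758.0176
Fold change = 758.0176 / 7405.9337 = 0.10235
log2(0.10235) = -3.2884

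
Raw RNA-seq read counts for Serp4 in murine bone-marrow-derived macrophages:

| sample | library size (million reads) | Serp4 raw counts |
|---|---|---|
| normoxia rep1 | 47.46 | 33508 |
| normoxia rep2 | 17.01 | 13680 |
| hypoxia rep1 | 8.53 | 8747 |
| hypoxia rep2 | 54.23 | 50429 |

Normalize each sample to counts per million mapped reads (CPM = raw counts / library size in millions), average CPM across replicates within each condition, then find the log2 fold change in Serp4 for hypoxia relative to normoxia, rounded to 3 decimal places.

CPM(normoxia rep1) = 33508 / 47.46 = 706.0261
CPM(normoxia rep2) = 13680 / 17.01 = 804.2328
CPM(hypoxia rep1) = 8747 / 8.53 = 1025.4396
CPM(hypoxia rep2) = 50429 / 54.23 = 929.9096
mean CPM(normoxia) = 755.1295; mean CPM(hypoxia) = 977.6746
Fold change = 977.6746 / 755.1295 = 1.29471
log2(1.29471) = 0.3726

0.373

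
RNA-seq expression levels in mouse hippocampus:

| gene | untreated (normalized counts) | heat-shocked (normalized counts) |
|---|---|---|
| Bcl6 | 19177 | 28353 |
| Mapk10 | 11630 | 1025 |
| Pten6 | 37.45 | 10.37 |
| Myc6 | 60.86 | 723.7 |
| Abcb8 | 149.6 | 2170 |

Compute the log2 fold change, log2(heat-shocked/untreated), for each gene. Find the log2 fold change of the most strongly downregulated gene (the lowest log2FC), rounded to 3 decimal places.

-3.504

log2(28353/19177) = 0.564  (Bcl6)
log2(1025/11630) = -3.504  (Mapk10)
log2(10.37/37.45) = -1.853  (Pten6)
log2(723.7/60.86) = 3.572  (Myc6)
log2(2170/149.6) = 3.859  (Abcb8)
Mapk10 is most strongly downregulated.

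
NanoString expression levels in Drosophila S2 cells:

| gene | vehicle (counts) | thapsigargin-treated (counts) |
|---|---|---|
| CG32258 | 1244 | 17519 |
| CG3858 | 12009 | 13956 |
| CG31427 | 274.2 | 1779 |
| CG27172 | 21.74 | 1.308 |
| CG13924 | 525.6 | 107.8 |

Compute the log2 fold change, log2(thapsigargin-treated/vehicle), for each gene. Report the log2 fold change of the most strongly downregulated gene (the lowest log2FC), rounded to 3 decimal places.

log2(17519/1244) = 3.816  (CG32258)
log2(13956/12009) = 0.217  (CG3858)
log2(1779/274.2) = 2.698  (CG31427)
log2(1.308/21.74) = -4.055  (CG27172)
log2(107.8/525.6) = -2.286  (CG13924)
CG27172 is most strongly downregulated.

-4.055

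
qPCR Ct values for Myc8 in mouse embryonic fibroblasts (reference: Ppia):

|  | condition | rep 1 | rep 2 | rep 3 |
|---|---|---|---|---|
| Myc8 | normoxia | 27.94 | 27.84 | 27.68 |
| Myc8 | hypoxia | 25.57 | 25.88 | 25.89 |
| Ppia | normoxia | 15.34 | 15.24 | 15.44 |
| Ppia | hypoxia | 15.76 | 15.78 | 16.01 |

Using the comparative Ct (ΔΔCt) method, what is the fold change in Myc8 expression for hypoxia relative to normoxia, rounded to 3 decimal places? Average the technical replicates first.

5.856

Mean Ct: Myc8 normoxia 27.820; Myc8 hypoxia 25.780; Ppia normoxia 15.340; Ppia hypoxia 15.850
ΔCt(normoxia) = 27.820 − 15.340 = 12.480
ΔCt(hypoxia) = 25.780 − 15.850 = 9.930
ΔΔCt = 9.930 − 12.480 = -2.550
Fold change = 2^(−(-2.550)) = 2^2.550 = 5.8563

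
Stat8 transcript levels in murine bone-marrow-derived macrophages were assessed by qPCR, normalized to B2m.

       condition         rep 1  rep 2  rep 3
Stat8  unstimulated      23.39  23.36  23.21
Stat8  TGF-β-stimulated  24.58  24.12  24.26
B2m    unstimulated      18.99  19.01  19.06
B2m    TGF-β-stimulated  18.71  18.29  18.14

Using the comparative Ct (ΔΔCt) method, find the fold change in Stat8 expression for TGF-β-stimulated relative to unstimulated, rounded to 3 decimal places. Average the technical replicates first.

Mean Ct: Stat8 unstimulated 23.320; Stat8 TGF-β-stimulated 24.320; B2m unstimulated 19.020; B2m TGF-β-stimulated 18.380
ΔCt(unstimulated) = 23.320 − 19.020 = 4.300
ΔCt(TGF-β-stimulated) = 24.320 − 18.380 = 5.940
ΔΔCt = 5.940 − 4.300 = 1.640
Fold change = 2^(−1.640) = 0.3209

0.321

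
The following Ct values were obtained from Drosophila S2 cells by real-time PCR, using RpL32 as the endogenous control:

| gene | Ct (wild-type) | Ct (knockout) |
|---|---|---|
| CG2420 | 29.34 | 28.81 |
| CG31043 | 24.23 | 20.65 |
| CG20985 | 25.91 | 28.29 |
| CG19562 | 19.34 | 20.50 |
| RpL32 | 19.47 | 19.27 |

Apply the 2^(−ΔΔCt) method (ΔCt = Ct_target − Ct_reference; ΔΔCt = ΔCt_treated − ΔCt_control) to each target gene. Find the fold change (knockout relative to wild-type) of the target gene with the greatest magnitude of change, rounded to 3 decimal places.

CG2420: ΔΔCt = (28.81−19.27) − (29.34−19.47) = 9.54 − 9.87 = -0.33; fold change = 2^0.33 = 1.257
CG31043: ΔΔCt = (20.65−19.27) − (24.23−19.47) = 1.38 − 4.76 = -3.38; fold change = 2^3.38 = 10.411
CG20985: ΔΔCt = (28.29−19.27) − (25.91−19.47) = 9.02 − 6.44 = 2.58; fold change = 2^-2.58 = 0.167
CG19562: ΔΔCt = (20.50−19.27) − (19.34−19.47) = 1.23 − (-0.13) = 1.36; fold change = 2^-1.36 = 0.390
CG31043 has the largest |ΔΔCt| = 3.38.

10.411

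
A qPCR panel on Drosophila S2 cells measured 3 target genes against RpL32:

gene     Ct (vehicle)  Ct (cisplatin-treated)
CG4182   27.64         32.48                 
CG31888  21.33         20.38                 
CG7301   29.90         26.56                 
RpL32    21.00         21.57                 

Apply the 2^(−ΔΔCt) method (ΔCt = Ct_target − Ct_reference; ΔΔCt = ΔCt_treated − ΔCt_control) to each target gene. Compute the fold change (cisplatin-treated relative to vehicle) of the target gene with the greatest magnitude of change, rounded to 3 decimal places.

0.052

CG4182: ΔΔCt = (32.48−21.57) − (27.64−21.00) = 10.91 − 6.64 = 4.27; fold change = 2^-4.27 = 0.052
CG31888: ΔΔCt = (20.38−21.57) − (21.33−21.00) = -1.19 − 0.33 = -1.52; fold change = 2^1.52 = 2.868
CG7301: ΔΔCt = (26.56−21.57) − (29.90−21.00) = 4.99 − 8.90 = -3.91; fold change = 2^3.91 = 15.032
CG4182 has the largest |ΔΔCt| = 4.27.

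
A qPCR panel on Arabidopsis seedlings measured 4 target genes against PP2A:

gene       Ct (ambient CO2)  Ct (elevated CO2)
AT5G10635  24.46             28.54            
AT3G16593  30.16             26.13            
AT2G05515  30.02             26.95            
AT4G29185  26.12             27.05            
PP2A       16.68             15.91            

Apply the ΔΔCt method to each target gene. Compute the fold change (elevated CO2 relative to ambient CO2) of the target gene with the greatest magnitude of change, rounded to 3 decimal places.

AT5G10635: ΔΔCt = (28.54−15.91) − (24.46−16.68) = 12.63 − 7.78 = 4.85; fold change = 2^-4.85 = 0.035
AT3G16593: ΔΔCt = (26.13−15.91) − (30.16−16.68) = 10.22 − 13.48 = -3.26; fold change = 2^3.26 = 9.580
AT2G05515: ΔΔCt = (26.95−15.91) − (30.02−16.68) = 11.04 − 13.34 = -2.30; fold change = 2^2.30 = 4.925
AT4G29185: ΔΔCt = (27.05−15.91) − (26.12−16.68) = 11.14 − 9.44 = 1.70; fold change = 2^-1.70 = 0.308
AT5G10635 has the largest |ΔΔCt| = 4.85.

0.035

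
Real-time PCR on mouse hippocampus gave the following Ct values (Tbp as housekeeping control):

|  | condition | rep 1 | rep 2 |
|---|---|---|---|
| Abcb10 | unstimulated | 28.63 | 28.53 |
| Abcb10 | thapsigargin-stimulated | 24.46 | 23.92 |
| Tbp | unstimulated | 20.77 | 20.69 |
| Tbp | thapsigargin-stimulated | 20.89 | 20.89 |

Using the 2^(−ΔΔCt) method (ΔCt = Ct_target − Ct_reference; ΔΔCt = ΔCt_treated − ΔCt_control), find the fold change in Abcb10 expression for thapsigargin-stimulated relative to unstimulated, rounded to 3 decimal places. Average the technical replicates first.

Mean Ct: Abcb10 unstimulated 28.580; Abcb10 thapsigargin-stimulated 24.190; Tbp unstimulated 20.730; Tbp thapsigargin-stimulated 20.890
ΔCt(unstimulated) = 28.580 − 20.730 = 7.850
ΔCt(thapsigargin-stimulated) = 24.190 − 20.890 = 3.300
ΔΔCt = 3.300 − 7.850 = -4.550
Fold change = 2^(−(-4.550)) = 2^4.550 = 23.4254

23.425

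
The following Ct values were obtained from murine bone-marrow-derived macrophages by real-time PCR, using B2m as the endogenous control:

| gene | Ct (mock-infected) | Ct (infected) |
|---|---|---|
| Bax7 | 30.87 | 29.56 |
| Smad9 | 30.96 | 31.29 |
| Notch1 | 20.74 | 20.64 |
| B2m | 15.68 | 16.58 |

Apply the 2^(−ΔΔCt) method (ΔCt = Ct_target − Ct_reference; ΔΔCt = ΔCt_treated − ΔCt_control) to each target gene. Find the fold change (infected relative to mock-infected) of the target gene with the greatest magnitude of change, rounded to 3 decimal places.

4.627

Bax7: ΔΔCt = (29.56−16.58) − (30.87−15.68) = 12.98 − 15.19 = -2.21; fold change = 2^2.21 = 4.627
Smad9: ΔΔCt = (31.29−16.58) − (30.96−15.68) = 14.71 − 15.28 = -0.57; fold change = 2^0.57 = 1.485
Notch1: ΔΔCt = (20.64−16.58) − (20.74−15.68) = 4.06 − 5.06 = -1.00; fold change = 2^1.00 = 2.000
Bax7 has the largest |ΔΔCt| = 2.21.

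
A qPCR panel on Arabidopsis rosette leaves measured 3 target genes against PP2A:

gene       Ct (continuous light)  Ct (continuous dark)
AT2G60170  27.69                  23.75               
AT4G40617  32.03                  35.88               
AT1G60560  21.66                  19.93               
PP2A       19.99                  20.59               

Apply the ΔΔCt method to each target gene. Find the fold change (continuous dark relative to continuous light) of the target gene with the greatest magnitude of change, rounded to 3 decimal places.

AT2G60170: ΔΔCt = (23.75−20.59) − (27.69−19.99) = 3.16 − 7.70 = -4.54; fold change = 2^4.54 = 23.264
AT4G40617: ΔΔCt = (35.88−20.59) − (32.03−19.99) = 15.29 − 12.04 = 3.25; fold change = 2^-3.25 = 0.105
AT1G60560: ΔΔCt = (19.93−20.59) − (21.66−19.99) = -0.66 − 1.67 = -2.33; fold change = 2^2.33 = 5.028
AT2G60170 has the largest |ΔΔCt| = 4.54.

23.264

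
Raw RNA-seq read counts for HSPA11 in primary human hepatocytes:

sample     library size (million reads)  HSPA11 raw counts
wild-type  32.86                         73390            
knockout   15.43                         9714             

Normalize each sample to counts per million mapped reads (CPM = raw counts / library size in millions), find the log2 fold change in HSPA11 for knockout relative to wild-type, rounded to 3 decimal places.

-1.827

CPM(wild-type) = 73390 / 32.86 = 2233.4145
CPM(knockout) = 9714 / 15.43 = 629.5528
Fold change = 629.5528 / 2233.4145 = 0.28188
log2(0.28188) = -1.8269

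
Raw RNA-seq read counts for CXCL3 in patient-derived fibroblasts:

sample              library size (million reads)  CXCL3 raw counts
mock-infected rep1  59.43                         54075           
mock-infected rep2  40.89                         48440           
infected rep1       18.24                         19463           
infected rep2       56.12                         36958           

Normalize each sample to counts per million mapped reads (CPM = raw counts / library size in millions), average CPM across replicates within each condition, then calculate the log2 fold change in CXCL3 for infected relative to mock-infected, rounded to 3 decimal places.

CPM(mock-infected rep1) = 54075 / 59.43 = 909.8940
CPM(mock-infected rep2) = 48440 / 40.89 = 1184.6417
CPM(infected rep1) = 19463 / 18.24 = 1067.0504
CPM(infected rep2) = 36958 / 56.12 = 658.5531
mean CPM(mock-infected) = 1047.2679; mean CPM(infected) = 862.8018
Fold change = 862.8018 / 1047.2679 = 0.82386
log2(0.82386) = -0.2795

-0.280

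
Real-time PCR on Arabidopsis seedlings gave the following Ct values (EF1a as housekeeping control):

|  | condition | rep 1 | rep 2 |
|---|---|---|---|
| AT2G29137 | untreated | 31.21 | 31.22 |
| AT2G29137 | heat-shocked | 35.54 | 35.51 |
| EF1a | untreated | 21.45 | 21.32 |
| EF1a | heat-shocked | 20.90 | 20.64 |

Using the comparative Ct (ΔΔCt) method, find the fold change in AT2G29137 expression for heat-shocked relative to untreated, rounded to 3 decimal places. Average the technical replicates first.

Mean Ct: AT2G29137 untreated 31.215; AT2G29137 heat-shocked 35.525; EF1a untreated 21.385; EF1a heat-shocked 20.770
ΔCt(untreated) = 31.215 − 21.385 = 9.830
ΔCt(heat-shocked) = 35.525 − 20.770 = 14.755
ΔΔCt = 14.755 − 9.830 = 4.925
Fold change = 2^(−4.925) = 0.0329

0.033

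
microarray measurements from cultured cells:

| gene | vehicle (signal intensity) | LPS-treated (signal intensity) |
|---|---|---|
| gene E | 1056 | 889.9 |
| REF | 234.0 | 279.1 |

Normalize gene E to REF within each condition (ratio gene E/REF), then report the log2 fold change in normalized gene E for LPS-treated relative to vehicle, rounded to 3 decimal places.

-0.501

gene E/REF (vehicle) = 1056 / 234.0 = 4.5128
gene E/REF (LPS-treated) = 889.9 / 279.1 = 3.1885
Fold change = 3.1885 / 4.5128 = 0.7065
log2(0.7065) = -0.5012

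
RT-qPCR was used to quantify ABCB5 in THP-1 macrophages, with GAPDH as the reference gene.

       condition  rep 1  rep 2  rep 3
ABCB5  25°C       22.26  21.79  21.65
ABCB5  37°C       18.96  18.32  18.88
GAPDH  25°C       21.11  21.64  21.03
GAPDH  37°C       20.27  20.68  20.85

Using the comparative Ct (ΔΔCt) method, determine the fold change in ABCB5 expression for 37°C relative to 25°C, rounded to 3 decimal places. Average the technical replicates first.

5.736

Mean Ct: ABCB5 25°C 21.900; ABCB5 37°C 18.720; GAPDH 25°C 21.260; GAPDH 37°C 20.600
ΔCt(25°C) = 21.900 − 21.260 = 0.640
ΔCt(37°C) = 18.720 − 20.600 = -1.880
ΔΔCt = -1.880 − 0.640 = -2.520
Fold change = 2^(−(-2.520)) = 2^2.520 = 5.7358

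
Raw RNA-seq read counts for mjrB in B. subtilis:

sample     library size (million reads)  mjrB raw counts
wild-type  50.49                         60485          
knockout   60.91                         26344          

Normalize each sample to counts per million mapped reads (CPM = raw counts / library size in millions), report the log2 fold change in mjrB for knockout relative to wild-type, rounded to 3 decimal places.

CPM(wild-type) = 60485 / 50.49 = 1197.9600
CPM(knockout) = 26344 / 60.91 = 432.5070
Fold change = 432.5070 / 1197.9600 = 0.36104
log2(0.36104) = -1.4698

-1.470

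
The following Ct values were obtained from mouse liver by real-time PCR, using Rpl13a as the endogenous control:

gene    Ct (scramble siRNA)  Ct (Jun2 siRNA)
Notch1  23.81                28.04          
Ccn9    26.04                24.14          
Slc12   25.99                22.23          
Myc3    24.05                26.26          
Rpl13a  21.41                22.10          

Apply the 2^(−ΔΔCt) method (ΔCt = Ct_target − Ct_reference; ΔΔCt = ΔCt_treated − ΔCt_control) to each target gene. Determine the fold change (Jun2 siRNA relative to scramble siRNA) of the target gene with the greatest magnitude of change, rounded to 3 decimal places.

21.857

Notch1: ΔΔCt = (28.04−22.10) − (23.81−21.41) = 5.94 − 2.40 = 3.54; fold change = 2^-3.54 = 0.086
Ccn9: ΔΔCt = (24.14−22.10) − (26.04−21.41) = 2.04 − 4.63 = -2.59; fold change = 2^2.59 = 6.021
Slc12: ΔΔCt = (22.23−22.10) − (25.99−21.41) = 0.13 − 4.58 = -4.45; fold change = 2^4.45 = 21.857
Myc3: ΔΔCt = (26.26−22.10) − (24.05−21.41) = 4.16 − 2.64 = 1.52; fold change = 2^-1.52 = 0.349
Slc12 has the largest |ΔΔCt| = 4.45.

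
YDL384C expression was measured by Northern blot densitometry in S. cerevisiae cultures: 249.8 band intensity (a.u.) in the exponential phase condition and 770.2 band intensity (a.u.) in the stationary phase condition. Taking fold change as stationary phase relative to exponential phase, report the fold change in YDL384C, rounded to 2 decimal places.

3.08

Fold change = 770.2 / 249.8 = 3.083
YDL384C is upregulated.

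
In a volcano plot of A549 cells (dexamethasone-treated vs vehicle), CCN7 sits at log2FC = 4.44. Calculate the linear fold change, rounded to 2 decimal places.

Fold change = 2^(4.44) = 21.706

21.71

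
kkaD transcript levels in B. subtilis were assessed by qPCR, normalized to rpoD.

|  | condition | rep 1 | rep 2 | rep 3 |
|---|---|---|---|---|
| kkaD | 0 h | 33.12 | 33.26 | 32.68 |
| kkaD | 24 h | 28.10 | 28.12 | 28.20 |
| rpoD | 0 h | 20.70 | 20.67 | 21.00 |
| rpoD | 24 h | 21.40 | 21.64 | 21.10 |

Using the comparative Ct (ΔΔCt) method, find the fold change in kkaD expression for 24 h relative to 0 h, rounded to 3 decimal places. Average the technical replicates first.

Mean Ct: kkaD 0 h 33.020; kkaD 24 h 28.140; rpoD 0 h 20.790; rpoD 24 h 21.380
ΔCt(0 h) = 33.020 − 20.790 = 12.230
ΔCt(24 h) = 28.140 − 21.380 = 6.760
ΔΔCt = 6.760 − 12.230 = -5.470
Fold change = 2^(−(-5.470)) = 2^5.470 = 44.3235

44.324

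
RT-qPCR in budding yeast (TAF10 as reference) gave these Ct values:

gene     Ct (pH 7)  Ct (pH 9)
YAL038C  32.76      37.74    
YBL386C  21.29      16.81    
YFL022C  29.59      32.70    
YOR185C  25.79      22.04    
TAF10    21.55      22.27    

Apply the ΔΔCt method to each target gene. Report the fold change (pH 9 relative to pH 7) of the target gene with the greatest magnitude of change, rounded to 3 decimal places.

36.758

YAL038C: ΔΔCt = (37.74−22.27) − (32.76−21.55) = 15.47 − 11.21 = 4.26; fold change = 2^-4.26 = 0.052
YBL386C: ΔΔCt = (16.81−22.27) − (21.29−21.55) = -5.46 − (-0.26) = -5.20; fold change = 2^5.20 = 36.758
YFL022C: ΔΔCt = (32.70−22.27) − (29.59−21.55) = 10.43 − 8.04 = 2.39; fold change = 2^-2.39 = 0.191
YOR185C: ΔΔCt = (22.04−22.27) − (25.79−21.55) = -0.23 − 4.24 = -4.47; fold change = 2^4.47 = 22.162
YBL386C has the largest |ΔΔCt| = 5.20.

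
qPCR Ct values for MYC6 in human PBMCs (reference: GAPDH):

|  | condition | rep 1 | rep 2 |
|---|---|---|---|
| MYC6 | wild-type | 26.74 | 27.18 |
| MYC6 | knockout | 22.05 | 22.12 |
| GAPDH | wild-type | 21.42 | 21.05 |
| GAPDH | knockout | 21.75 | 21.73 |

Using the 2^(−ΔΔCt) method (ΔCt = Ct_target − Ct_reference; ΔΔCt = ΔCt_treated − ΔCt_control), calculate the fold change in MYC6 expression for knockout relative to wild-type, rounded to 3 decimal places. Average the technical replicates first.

Mean Ct: MYC6 wild-type 26.960; MYC6 knockout 22.085; GAPDH wild-type 21.235; GAPDH knockout 21.740
ΔCt(wild-type) = 26.960 − 21.235 = 5.725
ΔCt(knockout) = 22.085 − 21.740 = 0.345
ΔΔCt = 0.345 − 5.725 = -5.380
Fold change = 2^(−(-5.380)) = 2^5.380 = 41.6429

41.643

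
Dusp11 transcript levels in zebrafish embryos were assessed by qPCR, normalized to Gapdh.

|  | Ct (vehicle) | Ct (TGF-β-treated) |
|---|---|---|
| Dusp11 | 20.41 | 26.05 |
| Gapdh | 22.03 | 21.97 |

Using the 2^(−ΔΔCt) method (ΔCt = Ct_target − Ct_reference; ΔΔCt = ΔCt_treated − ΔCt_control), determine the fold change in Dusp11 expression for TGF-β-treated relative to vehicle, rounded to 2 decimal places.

0.02

ΔCt(vehicle) = 20.410 − 22.030 = -1.620
ΔCt(TGF-β-treated) = 26.050 − 21.970 = 4.080
ΔΔCt = 4.080 − (-1.620) = 5.700
Fold change = 2^(−5.700) = 0.019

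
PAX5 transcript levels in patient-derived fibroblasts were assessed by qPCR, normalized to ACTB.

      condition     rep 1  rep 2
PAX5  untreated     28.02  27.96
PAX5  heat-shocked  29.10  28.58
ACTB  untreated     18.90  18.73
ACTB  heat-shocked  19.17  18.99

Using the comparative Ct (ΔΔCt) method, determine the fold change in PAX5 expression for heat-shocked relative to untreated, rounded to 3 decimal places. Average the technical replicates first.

Mean Ct: PAX5 untreated 27.990; PAX5 heat-shocked 28.840; ACTB untreated 18.815; ACTB heat-shocked 19.080
ΔCt(untreated) = 27.990 − 18.815 = 9.175
ΔCt(heat-shocked) = 28.840 − 19.080 = 9.760
ΔΔCt = 9.760 − 9.175 = 0.585
Fold change = 2^(−0.585) = 0.6666

0.667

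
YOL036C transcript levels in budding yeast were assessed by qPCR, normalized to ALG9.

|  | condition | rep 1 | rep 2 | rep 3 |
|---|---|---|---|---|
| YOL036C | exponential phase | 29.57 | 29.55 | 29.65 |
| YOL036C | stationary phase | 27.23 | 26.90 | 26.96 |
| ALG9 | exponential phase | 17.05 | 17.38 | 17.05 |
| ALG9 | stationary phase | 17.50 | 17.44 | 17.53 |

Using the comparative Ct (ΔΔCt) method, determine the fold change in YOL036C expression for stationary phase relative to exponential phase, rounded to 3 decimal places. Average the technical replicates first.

7.413

Mean Ct: YOL036C exponential phase 29.590; YOL036C stationary phase 27.030; ALG9 exponential phase 17.160; ALG9 stationary phase 17.490
ΔCt(exponential phase) = 29.590 − 17.160 = 12.430
ΔCt(stationary phase) = 27.030 − 17.490 = 9.540
ΔΔCt = 9.540 − 12.430 = -2.890
Fold change = 2^(−(-2.890)) = 2^2.890 = 7.4127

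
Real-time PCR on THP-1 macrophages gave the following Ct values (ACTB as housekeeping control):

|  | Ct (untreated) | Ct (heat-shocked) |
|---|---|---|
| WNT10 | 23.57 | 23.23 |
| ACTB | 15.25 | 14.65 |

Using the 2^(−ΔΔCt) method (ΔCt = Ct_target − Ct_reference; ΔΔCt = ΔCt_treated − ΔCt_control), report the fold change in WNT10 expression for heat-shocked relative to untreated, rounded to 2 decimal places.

0.84

ΔCt(untreated) = 23.570 − 15.250 = 8.320
ΔCt(heat-shocked) = 23.230 − 14.650 = 8.580
ΔΔCt = 8.580 − 8.320 = 0.260
Fold change = 2^(−0.260) = 0.835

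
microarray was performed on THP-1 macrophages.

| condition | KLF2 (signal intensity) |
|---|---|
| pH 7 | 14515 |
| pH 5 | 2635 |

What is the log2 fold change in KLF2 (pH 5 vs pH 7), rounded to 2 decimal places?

Fold change = 2635 / 14515 = 0.1815
log2(0.1815) = -2.462

-2.46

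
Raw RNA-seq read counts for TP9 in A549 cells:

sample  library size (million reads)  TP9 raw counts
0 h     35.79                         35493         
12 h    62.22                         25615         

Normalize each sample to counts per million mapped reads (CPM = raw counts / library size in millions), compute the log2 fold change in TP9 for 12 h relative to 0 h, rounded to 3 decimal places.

-1.268

CPM(0 h) = 35493 / 35.79 = 991.7016
CPM(12 h) = 25615 / 62.22 = 411.6843
Fold change = 411.6843 / 991.7016 = 0.41513
log2(0.41513) = -1.2684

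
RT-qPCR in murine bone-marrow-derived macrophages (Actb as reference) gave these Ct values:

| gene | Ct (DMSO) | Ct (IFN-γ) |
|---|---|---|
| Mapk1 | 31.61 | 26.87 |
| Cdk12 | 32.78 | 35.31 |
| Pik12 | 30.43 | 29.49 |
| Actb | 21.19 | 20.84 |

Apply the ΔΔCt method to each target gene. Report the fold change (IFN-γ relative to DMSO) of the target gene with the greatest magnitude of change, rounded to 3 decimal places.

20.966

Mapk1: ΔΔCt = (26.87−20.84) − (31.61−21.19) = 6.03 − 10.42 = -4.39; fold change = 2^4.39 = 20.966
Cdk12: ΔΔCt = (35.31−20.84) − (32.78−21.19) = 14.47 − 11.59 = 2.88; fold change = 2^-2.88 = 0.136
Pik12: ΔΔCt = (29.49−20.84) − (30.43−21.19) = 8.65 − 9.24 = -0.59; fold change = 2^0.59 = 1.505
Mapk1 has the largest |ΔΔCt| = 4.39.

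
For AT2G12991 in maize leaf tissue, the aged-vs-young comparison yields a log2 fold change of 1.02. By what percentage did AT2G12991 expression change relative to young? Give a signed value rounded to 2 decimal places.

102.79%

Fold change = 2^(1.02) = 2.0279
Percent change = (FC − 1) × 100% = (2.0279 − 1) × 100 = 102.79%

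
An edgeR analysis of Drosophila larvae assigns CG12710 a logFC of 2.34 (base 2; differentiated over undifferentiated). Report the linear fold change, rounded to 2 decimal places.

5.06

Fold change = 2^(2.34) = 5.063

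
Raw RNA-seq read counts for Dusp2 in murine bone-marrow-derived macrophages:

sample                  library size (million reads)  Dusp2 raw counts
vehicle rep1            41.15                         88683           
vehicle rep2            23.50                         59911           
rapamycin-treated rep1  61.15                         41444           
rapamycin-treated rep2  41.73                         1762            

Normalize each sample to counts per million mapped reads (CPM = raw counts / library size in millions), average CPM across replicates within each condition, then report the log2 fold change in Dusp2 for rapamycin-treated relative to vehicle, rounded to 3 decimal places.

-2.708

CPM(vehicle rep1) = 88683 / 41.15 = 2155.1154
CPM(vehicle rep2) = 59911 / 23.50 = 2549.4043
CPM(rapamycin-treated rep1) = 41444 / 61.15 = 677.7433
CPM(rapamycin-treated rep2) = 1762 / 41.73 = 42.2238
mean CPM(vehicle) = 2352.2598; mean CPM(rapamycin-treated) = 359.9835
Fold change = 359.9835 / 2352.2598 = 0.15304
log2(0.15304) = -2.7080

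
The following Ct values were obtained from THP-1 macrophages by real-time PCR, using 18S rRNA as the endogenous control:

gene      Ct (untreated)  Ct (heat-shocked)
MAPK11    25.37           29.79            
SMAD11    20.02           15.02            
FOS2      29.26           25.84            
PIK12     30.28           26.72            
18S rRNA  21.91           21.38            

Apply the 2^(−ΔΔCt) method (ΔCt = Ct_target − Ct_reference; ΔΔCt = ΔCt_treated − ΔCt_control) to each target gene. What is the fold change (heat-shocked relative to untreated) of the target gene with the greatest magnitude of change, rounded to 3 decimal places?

0.032

MAPK11: ΔΔCt = (29.79−21.38) − (25.37−21.91) = 8.41 − 3.46 = 4.95; fold change = 2^-4.95 = 0.032
SMAD11: ΔΔCt = (15.02−21.38) − (20.02−21.91) = -6.36 − (-1.89) = -4.47; fold change = 2^4.47 = 22.162
FOS2: ΔΔCt = (25.84−21.38) − (29.26−21.91) = 4.46 − 7.35 = -2.89; fold change = 2^2.89 = 7.413
PIK12: ΔΔCt = (26.72−21.38) − (30.28−21.91) = 5.34 − 8.37 = -3.03; fold change = 2^3.03 = 8.168
MAPK11 has the largest |ΔΔCt| = 4.95.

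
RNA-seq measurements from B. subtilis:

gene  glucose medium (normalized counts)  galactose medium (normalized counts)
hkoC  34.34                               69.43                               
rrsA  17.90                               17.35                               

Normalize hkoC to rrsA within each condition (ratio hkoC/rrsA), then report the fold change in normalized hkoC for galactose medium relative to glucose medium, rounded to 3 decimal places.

hkoC/rrsA (glucose medium) = 34.34 / 17.90 = 1.9184
hkoC/rrsA (galactose medium) = 69.43 / 17.35 = 4.0017
Fold change = 4.0017 / 1.9184 = 2.0859

2.086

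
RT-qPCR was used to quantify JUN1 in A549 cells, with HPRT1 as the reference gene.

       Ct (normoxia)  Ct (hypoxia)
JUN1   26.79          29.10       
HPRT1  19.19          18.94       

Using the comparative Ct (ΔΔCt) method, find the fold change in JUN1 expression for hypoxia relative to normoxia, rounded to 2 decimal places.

ΔCt(normoxia) = 26.790 − 19.190 = 7.600
ΔCt(hypoxia) = 29.100 − 18.940 = 10.160
ΔΔCt = 10.160 − 7.600 = 2.560
Fold change = 2^(−2.560) = 0.170

0.17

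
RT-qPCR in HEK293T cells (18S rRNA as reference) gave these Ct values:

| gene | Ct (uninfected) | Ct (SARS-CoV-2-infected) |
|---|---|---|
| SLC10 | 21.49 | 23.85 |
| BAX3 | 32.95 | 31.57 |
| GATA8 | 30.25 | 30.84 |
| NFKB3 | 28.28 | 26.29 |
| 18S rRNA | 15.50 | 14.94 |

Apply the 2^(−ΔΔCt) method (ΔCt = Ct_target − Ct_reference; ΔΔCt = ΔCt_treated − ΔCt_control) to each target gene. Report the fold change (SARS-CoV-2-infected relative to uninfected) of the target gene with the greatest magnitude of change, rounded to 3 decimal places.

0.132

SLC10: ΔΔCt = (23.85−14.94) − (21.49−15.50) = 8.91 − 5.99 = 2.92; fold change = 2^-2.92 = 0.132
BAX3: ΔΔCt = (31.57−14.94) − (32.95−15.50) = 16.63 − 17.45 = -0.82; fold change = 2^0.82 = 1.765
GATA8: ΔΔCt = (30.84−14.94) − (30.25−15.50) = 15.90 − 14.75 = 1.15; fold change = 2^-1.15 = 0.451
NFKB3: ΔΔCt = (26.29−14.94) − (28.28−15.50) = 11.35 − 12.78 = -1.43; fold change = 2^1.43 = 2.694
SLC10 has the largest |ΔΔCt| = 2.92.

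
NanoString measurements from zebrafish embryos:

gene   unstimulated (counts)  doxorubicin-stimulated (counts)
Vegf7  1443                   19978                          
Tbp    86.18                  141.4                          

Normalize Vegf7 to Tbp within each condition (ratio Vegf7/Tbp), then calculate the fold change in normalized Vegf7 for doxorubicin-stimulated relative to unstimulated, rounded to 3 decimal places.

8.438

Vegf7/Tbp (unstimulated) = 1443 / 86.18 = 16.744
Vegf7/Tbp (doxorubicin-stimulated) = 19978 / 141.4 = 141.29
Fold change = 141.29 / 16.744 = 8.4381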